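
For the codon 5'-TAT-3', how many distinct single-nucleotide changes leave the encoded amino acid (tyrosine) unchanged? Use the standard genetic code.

Position 1: none → 0 synonymous.
Position 2: none → 0 synonymous.
Position 3: TAC → 1 synonymous.
Total: 0 + 0 + 1 = 1.

1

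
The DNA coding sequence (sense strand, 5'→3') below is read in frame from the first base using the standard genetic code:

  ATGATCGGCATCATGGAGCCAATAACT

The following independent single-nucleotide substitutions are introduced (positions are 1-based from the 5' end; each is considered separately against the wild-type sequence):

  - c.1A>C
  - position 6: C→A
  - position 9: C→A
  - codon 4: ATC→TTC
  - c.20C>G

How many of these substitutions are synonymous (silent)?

Codon 1: ATG (Met) → CTG (Leu) — missense.
Codon 2: ATC (Ile) → ATA (Ile) — synonymous.
Codon 3: GGC (Gly) → GGA (Gly) — synonymous.
Codon 4: ATC (Ile) → TTC (Phe) — missense.
Codon 7: CCA (Pro) → CGA (Arg) — missense.
Synonymous: 2 of 5.

2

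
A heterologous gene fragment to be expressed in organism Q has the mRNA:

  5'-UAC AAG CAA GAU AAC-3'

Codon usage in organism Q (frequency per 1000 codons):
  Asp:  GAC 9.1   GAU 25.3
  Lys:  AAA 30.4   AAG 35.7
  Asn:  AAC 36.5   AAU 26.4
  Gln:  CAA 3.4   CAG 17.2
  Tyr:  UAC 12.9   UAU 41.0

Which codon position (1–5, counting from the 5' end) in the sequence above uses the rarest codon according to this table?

3

Codon 1 UAC (Tyr): 12.9 per 1000.
Codon 2 AAG (Lys): 35.7 per 1000.
Codon 3 CAA (Gln): 3.4 per 1000.
Codon 4 GAU (Asp): 25.3 per 1000.
Codon 5 AAC (Asn): 36.5 per 1000.
Lowest frequency is 3.4 at codon 3.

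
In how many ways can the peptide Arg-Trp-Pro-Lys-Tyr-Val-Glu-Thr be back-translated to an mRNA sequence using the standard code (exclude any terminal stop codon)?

Arg: 6 codons.
Trp: 1 codon.
Pro: 4 codons.
Lys: 2 codons.
Tyr: 2 codons.
Val: 4 codons.
Glu: 2 codons.
Thr: 4 codons.
6 × 1 × 4 × 2 × 2 × 4 × 2 × 4 = 3072.

3072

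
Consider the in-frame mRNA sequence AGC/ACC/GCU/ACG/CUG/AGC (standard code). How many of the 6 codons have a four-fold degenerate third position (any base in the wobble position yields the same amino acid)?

4

Codon 1 AGC (Ser): third position 2-fold.
Codon 2 ACC (Thr): third position 4-fold.
Codon 3 GCU (Ala): third position 4-fold.
Codon 4 ACG (Thr): third position 4-fold.
Codon 5 CUG (Leu): third position 4-fold.
Codon 6 AGC (Ser): third position 2-fold.
Four-fold degenerate third positions: 4.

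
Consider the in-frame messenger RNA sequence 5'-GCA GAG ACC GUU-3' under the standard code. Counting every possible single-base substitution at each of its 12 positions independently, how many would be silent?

Codon 1 (GCA, Ala): 3 synonymous substitutions.
Codon 2 (GAG, Glu): 1 synonymous substitution.
Codon 3 (ACC, Thr): 3 synonymous substitutions.
Codon 4 (GUU, Val): 3 synonymous substitutions.
Total: 3 + 1 + 3 + 3 = 10.

10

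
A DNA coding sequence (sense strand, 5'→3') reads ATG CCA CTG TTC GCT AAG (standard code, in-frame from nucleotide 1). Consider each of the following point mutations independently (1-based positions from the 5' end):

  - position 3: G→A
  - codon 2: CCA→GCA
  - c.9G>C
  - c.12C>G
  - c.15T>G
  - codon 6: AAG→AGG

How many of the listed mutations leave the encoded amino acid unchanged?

Codon 1: ATG (Met) → ATA (Ile) — missense.
Codon 2: CCA (Pro) → GCA (Ala) — missense.
Codon 3: CTG (Leu) → CTC (Leu) — synonymous.
Codon 4: TTC (Phe) → TTG (Leu) — missense.
Codon 5: GCT (Ala) → GCG (Ala) — synonymous.
Codon 6: AAG (Lys) → AGG (Arg) — missense.
Synonymous: 2 of 6.

2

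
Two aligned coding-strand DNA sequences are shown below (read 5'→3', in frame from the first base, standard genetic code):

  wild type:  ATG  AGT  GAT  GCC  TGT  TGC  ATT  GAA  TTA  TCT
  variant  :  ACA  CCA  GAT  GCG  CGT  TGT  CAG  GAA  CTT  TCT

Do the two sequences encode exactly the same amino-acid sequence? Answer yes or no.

no

Codon 1: ATG Met / ACA Thr — nonsynonymous.
Codon 2: AGT Ser / CCA Pro — nonsynonymous.
Codon 3: GAT Asp / GAT Asp — identical.
Codon 4: GCC Ala / GCG Ala — synonymous.
Codon 5: TGT Cys / CGT Arg — nonsynonymous.
Codon 6: TGC Cys / TGT Cys — synonymous.
Codon 7: ATT Ile / CAG Gln — nonsynonymous.
Codon 8: GAA Glu / GAA Glu — identical.
Codon 9: TTA Leu / CTT Leu — synonymous.
Codon 10: TCT Ser / TCT Ser — identical.
Nonsynonymous differences: 4 → different protein.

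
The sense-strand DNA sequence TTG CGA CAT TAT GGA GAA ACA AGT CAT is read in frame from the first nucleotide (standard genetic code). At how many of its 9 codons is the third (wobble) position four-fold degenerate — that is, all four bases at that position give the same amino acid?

Codon 1 TTG (Leu): third position 2-fold.
Codon 2 CGA (Arg): third position 4-fold.
Codon 3 CAT (His): third position 2-fold.
Codon 4 TAT (Tyr): third position 2-fold.
Codon 5 GGA (Gly): third position 4-fold.
Codon 6 GAA (Glu): third position 2-fold.
Codon 7 ACA (Thr): third position 4-fold.
Codon 8 AGT (Ser): third position 2-fold.
Codon 9 CAT (His): third position 2-fold.
Four-fold degenerate third positions: 3.

3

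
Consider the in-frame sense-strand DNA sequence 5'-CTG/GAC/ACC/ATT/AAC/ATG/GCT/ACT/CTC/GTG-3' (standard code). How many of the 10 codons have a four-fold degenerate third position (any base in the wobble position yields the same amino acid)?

Codon 1 CTG (Leu): third position 4-fold.
Codon 2 GAC (Asp): third position 2-fold.
Codon 3 ACC (Thr): third position 4-fold.
Codon 4 ATT (Ile): third position 3-fold.
Codon 5 AAC (Asn): third position 2-fold.
Codon 6 ATG (Met): third position 1-fold.
Codon 7 GCT (Ala): third position 4-fold.
Codon 8 ACT (Thr): third position 4-fold.
Codon 9 CTC (Leu): third position 4-fold.
Codon 10 GTG (Val): third position 4-fold.
Four-fold degenerate third positions: 6.

6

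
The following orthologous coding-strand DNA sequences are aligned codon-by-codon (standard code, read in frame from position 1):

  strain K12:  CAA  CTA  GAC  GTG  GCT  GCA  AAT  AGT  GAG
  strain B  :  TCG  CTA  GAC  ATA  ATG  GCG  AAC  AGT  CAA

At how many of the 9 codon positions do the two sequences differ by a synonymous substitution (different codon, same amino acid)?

2

Codon 1: CAA Gln / TCG Ser — nonsynonymous.
Codon 2: CTA Leu / CTA Leu — identical.
Codon 3: GAC Asp / GAC Asp — identical.
Codon 4: GTG Val / ATA Ile — nonsynonymous.
Codon 5: GCT Ala / ATG Met — nonsynonymous.
Codon 6: GCA Ala / GCG Ala — synonymous.
Codon 7: AAT Asn / AAC Asn — synonymous.
Codon 8: AGT Ser / AGT Ser — identical.
Codon 9: GAG Glu / CAA Gln — nonsynonymous.
Synonymous differences: 2.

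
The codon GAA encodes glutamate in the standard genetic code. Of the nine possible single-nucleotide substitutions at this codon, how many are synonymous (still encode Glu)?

Position 1: none → 0 synonymous.
Position 2: none → 0 synonymous.
Position 3: GAG → 1 synonymous.
Total: 0 + 0 + 1 = 1.

1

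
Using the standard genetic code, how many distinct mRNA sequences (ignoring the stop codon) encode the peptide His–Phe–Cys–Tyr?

16

His: 2 codons.
Phe: 2 codons.
Cys: 2 codons.
Tyr: 2 codons.
2 × 2 × 2 × 2 = 16.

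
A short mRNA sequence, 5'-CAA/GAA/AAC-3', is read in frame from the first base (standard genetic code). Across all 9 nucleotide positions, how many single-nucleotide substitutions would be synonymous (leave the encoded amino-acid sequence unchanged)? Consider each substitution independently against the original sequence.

Codon 1 (CAA, Gln): 1 synonymous substitution.
Codon 2 (GAA, Glu): 1 synonymous substitution.
Codon 3 (AAC, Asn): 1 synonymous substitution.
Total: 1 + 1 + 1 = 3.

3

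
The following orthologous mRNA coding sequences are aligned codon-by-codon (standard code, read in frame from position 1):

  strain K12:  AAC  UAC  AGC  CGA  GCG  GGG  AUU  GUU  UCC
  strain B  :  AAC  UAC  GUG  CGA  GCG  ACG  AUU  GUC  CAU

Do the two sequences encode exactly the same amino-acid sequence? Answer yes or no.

Codon 1: AAC Asn / AAC Asn — identical.
Codon 2: UAC Tyr / UAC Tyr — identical.
Codon 3: AGC Ser / GUG Val — nonsynonymous.
Codon 4: CGA Arg / CGA Arg — identical.
Codon 5: GCG Ala / GCG Ala — identical.
Codon 6: GGG Gly / ACG Thr — nonsynonymous.
Codon 7: AUU Ile / AUU Ile — identical.
Codon 8: GUU Val / GUC Val — synonymous.
Codon 9: UCC Ser / CAU His — nonsynonymous.
Nonsynonymous differences: 3 → different protein.

no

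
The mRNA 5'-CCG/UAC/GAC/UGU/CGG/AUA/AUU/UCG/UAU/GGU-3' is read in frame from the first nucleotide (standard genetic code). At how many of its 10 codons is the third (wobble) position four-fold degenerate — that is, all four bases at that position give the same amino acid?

Codon 1 CCG (Pro): third position 4-fold.
Codon 2 UAC (Tyr): third position 2-fold.
Codon 3 GAC (Asp): third position 2-fold.
Codon 4 UGU (Cys): third position 2-fold.
Codon 5 CGG (Arg): third position 4-fold.
Codon 6 AUA (Ile): third position 3-fold.
Codon 7 AUU (Ile): third position 3-fold.
Codon 8 UCG (Ser): third position 4-fold.
Codon 9 UAU (Tyr): third position 2-fold.
Codon 10 GGU (Gly): third position 4-fold.
Four-fold degenerate third positions: 4.

4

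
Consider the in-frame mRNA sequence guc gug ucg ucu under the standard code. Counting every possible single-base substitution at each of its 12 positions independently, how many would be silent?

Codon 1 (GUC, Val): 3 synonymous substitutions.
Codon 2 (GUG, Val): 3 synonymous substitutions.
Codon 3 (UCG, Ser): 3 synonymous substitutions.
Codon 4 (UCU, Ser): 3 synonymous substitutions.
Total: 3 + 3 + 3 + 3 = 12.

12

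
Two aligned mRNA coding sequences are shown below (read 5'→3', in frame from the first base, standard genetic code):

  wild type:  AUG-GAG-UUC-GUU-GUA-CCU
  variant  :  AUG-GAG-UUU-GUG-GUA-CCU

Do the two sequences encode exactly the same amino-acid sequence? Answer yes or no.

yes

Codon 1: AUG Met / AUG Met — identical.
Codon 2: GAG Glu / GAG Glu — identical.
Codon 3: UUC Phe / UUU Phe — synonymous.
Codon 4: GUU Val / GUG Val — synonymous.
Codon 5: GUA Val / GUA Val — identical.
Codon 6: CCU Pro / CCU Pro — identical.
Nonsynonymous differences: 0 → same protein.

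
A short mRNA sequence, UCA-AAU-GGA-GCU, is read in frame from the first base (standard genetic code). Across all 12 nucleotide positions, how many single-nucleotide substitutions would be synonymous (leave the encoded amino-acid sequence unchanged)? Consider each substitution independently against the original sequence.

Codon 1 (UCA, Ser): 3 synonymous substitutions.
Codon 2 (AAU, Asn): 1 synonymous substitution.
Codon 3 (GGA, Gly): 3 synonymous substitutions.
Codon 4 (GCU, Ala): 3 synonymous substitutions.
Total: 3 + 1 + 3 + 3 = 10.

10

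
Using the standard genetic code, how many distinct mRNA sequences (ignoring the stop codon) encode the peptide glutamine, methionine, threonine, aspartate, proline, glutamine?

128

Gln: 2 codons.
Met: 1 codon.
Thr: 4 codons.
Asp: 2 codons.
Pro: 4 codons.
Gln: 2 codons.
2 × 1 × 4 × 2 × 4 × 2 = 128.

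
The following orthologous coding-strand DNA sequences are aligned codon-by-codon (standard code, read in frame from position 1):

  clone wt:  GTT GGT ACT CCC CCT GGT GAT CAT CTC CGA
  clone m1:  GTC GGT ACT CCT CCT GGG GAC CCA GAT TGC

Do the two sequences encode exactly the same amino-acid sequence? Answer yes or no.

no

Codon 1: GTT Val / GTC Val — synonymous.
Codon 2: GGT Gly / GGT Gly — identical.
Codon 3: ACT Thr / ACT Thr — identical.
Codon 4: CCC Pro / CCT Pro — synonymous.
Codon 5: CCT Pro / CCT Pro — identical.
Codon 6: GGT Gly / GGG Gly — synonymous.
Codon 7: GAT Asp / GAC Asp — synonymous.
Codon 8: CAT His / CCA Pro — nonsynonymous.
Codon 9: CTC Leu / GAT Asp — nonsynonymous.
Codon 10: CGA Arg / TGC Cys — nonsynonymous.
Nonsynonymous differences: 3 → different protein.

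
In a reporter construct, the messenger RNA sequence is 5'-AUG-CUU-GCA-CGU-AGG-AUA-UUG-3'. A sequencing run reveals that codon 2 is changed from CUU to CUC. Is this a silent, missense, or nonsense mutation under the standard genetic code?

Position 6 falls in codon 2: CUU → Leu.
After the substitution the codon is CUC → Leu.
Both encode Leu, so the change is synonymous.

silent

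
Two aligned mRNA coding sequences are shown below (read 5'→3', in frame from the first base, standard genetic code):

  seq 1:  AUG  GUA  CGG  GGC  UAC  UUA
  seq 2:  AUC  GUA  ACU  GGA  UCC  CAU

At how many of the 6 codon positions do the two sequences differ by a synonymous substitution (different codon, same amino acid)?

1

Codon 1: AUG Met / AUC Ile — nonsynonymous.
Codon 2: GUA Val / GUA Val — identical.
Codon 3: CGG Arg / ACU Thr — nonsynonymous.
Codon 4: GGC Gly / GGA Gly — synonymous.
Codon 5: UAC Tyr / UCC Ser — nonsynonymous.
Codon 6: UUA Leu / CAU His — nonsynonymous.
Synonymous differences: 1.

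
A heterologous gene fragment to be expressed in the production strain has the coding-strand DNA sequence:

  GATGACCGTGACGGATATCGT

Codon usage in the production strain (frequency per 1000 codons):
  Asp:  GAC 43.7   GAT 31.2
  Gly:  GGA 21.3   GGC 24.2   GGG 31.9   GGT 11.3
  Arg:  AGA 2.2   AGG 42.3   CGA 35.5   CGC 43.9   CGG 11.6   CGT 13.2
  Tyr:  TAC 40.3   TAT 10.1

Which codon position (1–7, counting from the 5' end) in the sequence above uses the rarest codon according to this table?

6

Codon 1 GAT (Asp): 31.2 per 1000.
Codon 2 GAC (Asp): 43.7 per 1000.
Codon 3 CGT (Arg): 13.2 per 1000.
Codon 4 GAC (Asp): 43.7 per 1000.
Codon 5 GGA (Gly): 21.3 per 1000.
Codon 6 TAT (Tyr): 10.1 per 1000.
Codon 7 CGT (Arg): 13.2 per 1000.
Lowest frequency is 10.1 at codon 6.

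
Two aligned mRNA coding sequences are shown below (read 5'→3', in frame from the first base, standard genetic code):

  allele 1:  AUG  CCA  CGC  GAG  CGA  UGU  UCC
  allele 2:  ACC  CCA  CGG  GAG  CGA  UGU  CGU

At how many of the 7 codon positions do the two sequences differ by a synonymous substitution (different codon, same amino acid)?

1

Codon 1: AUG Met / ACC Thr — nonsynonymous.
Codon 2: CCA Pro / CCA Pro — identical.
Codon 3: CGC Arg / CGG Arg — synonymous.
Codon 4: GAG Glu / GAG Glu — identical.
Codon 5: CGA Arg / CGA Arg — identical.
Codon 6: UGU Cys / UGU Cys — identical.
Codon 7: UCC Ser / CGU Arg — nonsynonymous.
Synonymous differences: 1.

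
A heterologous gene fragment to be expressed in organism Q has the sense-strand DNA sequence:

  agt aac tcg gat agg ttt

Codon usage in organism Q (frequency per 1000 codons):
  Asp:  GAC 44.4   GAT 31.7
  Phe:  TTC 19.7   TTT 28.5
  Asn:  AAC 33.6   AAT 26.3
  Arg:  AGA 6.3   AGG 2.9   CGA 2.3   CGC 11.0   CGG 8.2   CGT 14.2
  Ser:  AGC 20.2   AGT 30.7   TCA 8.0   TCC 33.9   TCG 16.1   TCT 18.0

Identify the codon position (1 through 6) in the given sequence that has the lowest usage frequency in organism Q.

5

Codon 1 AGT (Ser): 30.7 per 1000.
Codon 2 AAC (Asn): 33.6 per 1000.
Codon 3 TCG (Ser): 16.1 per 1000.
Codon 4 GAT (Asp): 31.7 per 1000.
Codon 5 AGG (Arg): 2.9 per 1000.
Codon 6 TTT (Phe): 28.5 per 1000.
Lowest frequency is 2.9 at codon 5.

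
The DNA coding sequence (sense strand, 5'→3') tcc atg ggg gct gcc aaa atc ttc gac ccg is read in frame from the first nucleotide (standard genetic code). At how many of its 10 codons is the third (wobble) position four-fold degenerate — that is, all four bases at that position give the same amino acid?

5

Codon 1 TCC (Ser): third position 4-fold.
Codon 2 ATG (Met): third position 1-fold.
Codon 3 GGG (Gly): third position 4-fold.
Codon 4 GCT (Ala): third position 4-fold.
Codon 5 GCC (Ala): third position 4-fold.
Codon 6 AAA (Lys): third position 2-fold.
Codon 7 ATC (Ile): third position 3-fold.
Codon 8 TTC (Phe): third position 2-fold.
Codon 9 GAC (Asp): third position 2-fold.
Codon 10 CCG (Pro): third position 4-fold.
Four-fold degenerate third positions: 5.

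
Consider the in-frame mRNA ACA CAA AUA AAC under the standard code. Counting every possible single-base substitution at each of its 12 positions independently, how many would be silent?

7

Codon 1 (ACA, Thr): 3 synonymous substitutions.
Codon 2 (CAA, Gln): 1 synonymous substitution.
Codon 3 (AUA, Ile): 2 synonymous substitutions.
Codon 4 (AAC, Asn): 1 synonymous substitution.
Total: 3 + 1 + 2 + 1 = 7.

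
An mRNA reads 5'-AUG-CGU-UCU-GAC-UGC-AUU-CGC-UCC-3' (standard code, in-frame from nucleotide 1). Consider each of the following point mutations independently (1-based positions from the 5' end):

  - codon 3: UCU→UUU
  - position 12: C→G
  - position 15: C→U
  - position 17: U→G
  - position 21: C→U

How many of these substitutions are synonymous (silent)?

Codon 3: UCU (Ser) → UUU (Phe) — missense.
Codon 4: GAC (Asp) → GAG (Glu) — missense.
Codon 5: UGC (Cys) → UGU (Cys) — synonymous.
Codon 6: AUU (Ile) → AGU (Ser) — missense.
Codon 7: CGC (Arg) → CGU (Arg) — synonymous.
Synonymous: 2 of 5.

2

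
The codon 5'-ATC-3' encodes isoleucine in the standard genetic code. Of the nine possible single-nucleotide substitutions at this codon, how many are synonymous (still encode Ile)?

2

Position 1: none → 0 synonymous.
Position 2: none → 0 synonymous.
Position 3: ATT, ATA → 2 synonymous.
Total: 0 + 0 + 2 = 2.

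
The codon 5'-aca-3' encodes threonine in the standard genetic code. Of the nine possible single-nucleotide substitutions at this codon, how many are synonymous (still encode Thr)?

Position 1: none → 0 synonymous.
Position 2: none → 0 synonymous.
Position 3: ACU, ACC, ACG → 3 synonymous.
Total: 0 + 0 + 3 = 3.

3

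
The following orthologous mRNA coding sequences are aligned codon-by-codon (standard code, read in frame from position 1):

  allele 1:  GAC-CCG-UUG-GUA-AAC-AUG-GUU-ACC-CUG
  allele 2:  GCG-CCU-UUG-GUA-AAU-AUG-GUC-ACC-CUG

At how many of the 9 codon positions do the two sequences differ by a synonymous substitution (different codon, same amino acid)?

Codon 1: GAC Asp / GCG Ala — nonsynonymous.
Codon 2: CCG Pro / CCU Pro — synonymous.
Codon 3: UUG Leu / UUG Leu — identical.
Codon 4: GUA Val / GUA Val — identical.
Codon 5: AAC Asn / AAU Asn — synonymous.
Codon 6: AUG Met / AUG Met — identical.
Codon 7: GUU Val / GUC Val — synonymous.
Codon 8: ACC Thr / ACC Thr — identical.
Codon 9: CUG Leu / CUG Leu — identical.
Synonymous differences: 3.

3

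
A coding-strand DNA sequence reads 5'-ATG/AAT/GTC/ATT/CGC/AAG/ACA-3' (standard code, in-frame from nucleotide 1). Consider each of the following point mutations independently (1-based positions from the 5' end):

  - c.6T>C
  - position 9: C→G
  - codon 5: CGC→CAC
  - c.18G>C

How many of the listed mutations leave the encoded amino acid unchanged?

2

Codon 2: AAT (Asn) → AAC (Asn) — synonymous.
Codon 3: GTC (Val) → GTG (Val) — synonymous.
Codon 5: CGC (Arg) → CAC (His) — missense.
Codon 6: AAG (Lys) → AAC (Asn) — missense.
Synonymous: 2 of 4.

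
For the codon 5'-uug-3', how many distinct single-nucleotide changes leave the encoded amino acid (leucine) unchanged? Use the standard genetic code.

Position 1: CUG → 1 synonymous.
Position 2: none → 0 synonymous.
Position 3: UUA → 1 synonymous.
Total: 1 + 0 + 1 = 2.

2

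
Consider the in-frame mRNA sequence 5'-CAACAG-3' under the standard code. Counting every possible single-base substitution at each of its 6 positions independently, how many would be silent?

2

Codon 1 (CAA, Gln): 1 synonymous substitution.
Codon 2 (CAG, Gln): 1 synonymous substitution.
Total: 1 + 1 = 2.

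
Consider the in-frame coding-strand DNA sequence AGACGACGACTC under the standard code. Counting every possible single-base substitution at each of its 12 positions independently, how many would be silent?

Codon 1 (AGA, Arg): 2 synonymous substitutions.
Codon 2 (CGA, Arg): 4 synonymous substitutions.
Codon 3 (CGA, Arg): 4 synonymous substitutions.
Codon 4 (CTC, Leu): 3 synonymous substitutions.
Total: 2 + 4 + 4 + 3 = 13.

13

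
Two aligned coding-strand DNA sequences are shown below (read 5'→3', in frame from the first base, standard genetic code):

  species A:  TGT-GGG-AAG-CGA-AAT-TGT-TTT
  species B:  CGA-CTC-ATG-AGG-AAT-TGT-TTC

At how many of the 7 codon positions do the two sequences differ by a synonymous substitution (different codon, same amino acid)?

Codon 1: TGT Cys / CGA Arg — nonsynonymous.
Codon 2: GGG Gly / CTC Leu — nonsynonymous.
Codon 3: AAG Lys / ATG Met — nonsynonymous.
Codon 4: CGA Arg / AGG Arg — synonymous.
Codon 5: AAT Asn / AAT Asn — identical.
Codon 6: TGT Cys / TGT Cys — identical.
Codon 7: TTT Phe / TTC Phe — synonymous.
Synonymous differences: 2.

2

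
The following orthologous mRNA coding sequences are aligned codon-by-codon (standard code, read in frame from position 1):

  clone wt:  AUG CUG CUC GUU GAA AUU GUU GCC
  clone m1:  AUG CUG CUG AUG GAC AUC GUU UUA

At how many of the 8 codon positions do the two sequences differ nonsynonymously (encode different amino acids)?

3

Codon 1: AUG Met / AUG Met — identical.
Codon 2: CUG Leu / CUG Leu — identical.
Codon 3: CUC Leu / CUG Leu — synonymous.
Codon 4: GUU Val / AUG Met — nonsynonymous.
Codon 5: GAA Glu / GAC Asp — nonsynonymous.
Codon 6: AUU Ile / AUC Ile — synonymous.
Codon 7: GUU Val / GUU Val — identical.
Codon 8: GCC Ala / UUA Leu — nonsynonymous.
Nonsynonymous differences: 3.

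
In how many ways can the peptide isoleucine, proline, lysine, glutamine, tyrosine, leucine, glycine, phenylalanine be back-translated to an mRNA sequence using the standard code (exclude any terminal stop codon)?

Ile: 3 codons.
Pro: 4 codons.
Lys: 2 codons.
Gln: 2 codons.
Tyr: 2 codons.
Leu: 6 codons.
Gly: 4 codons.
Phe: 2 codons.
3 × 4 × 2 × 2 × 2 × 6 × 4 × 2 = 4608.

4608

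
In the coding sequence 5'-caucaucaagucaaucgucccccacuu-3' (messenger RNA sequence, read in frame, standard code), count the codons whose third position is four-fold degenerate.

5

Codon 1 CAU (His): third position 2-fold.
Codon 2 CAU (His): third position 2-fold.
Codon 3 CAA (Gln): third position 2-fold.
Codon 4 GUC (Val): third position 4-fold.
Codon 5 AAU (Asn): third position 2-fold.
Codon 6 CGU (Arg): third position 4-fold.
Codon 7 CCC (Pro): third position 4-fold.
Codon 8 CCA (Pro): third position 4-fold.
Codon 9 CUU (Leu): third position 4-fold.
Four-fold degenerate third positions: 5.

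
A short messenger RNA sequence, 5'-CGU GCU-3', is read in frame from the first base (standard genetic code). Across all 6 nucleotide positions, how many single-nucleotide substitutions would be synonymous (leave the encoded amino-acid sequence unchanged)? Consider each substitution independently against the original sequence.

Codon 1 (CGU, Arg): 3 synonymous substitutions.
Codon 2 (GCU, Ala): 3 synonymous substitutions.
Total: 3 + 3 = 6.

6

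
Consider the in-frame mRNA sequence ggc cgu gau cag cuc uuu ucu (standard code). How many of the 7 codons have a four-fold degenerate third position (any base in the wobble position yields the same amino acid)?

4

Codon 1 GGC (Gly): third position 4-fold.
Codon 2 CGU (Arg): third position 4-fold.
Codon 3 GAU (Asp): third position 2-fold.
Codon 4 CAG (Gln): third position 2-fold.
Codon 5 CUC (Leu): third position 4-fold.
Codon 6 UUU (Phe): third position 2-fold.
Codon 7 UCU (Ser): third position 4-fold.
Four-fold degenerate third positions: 4.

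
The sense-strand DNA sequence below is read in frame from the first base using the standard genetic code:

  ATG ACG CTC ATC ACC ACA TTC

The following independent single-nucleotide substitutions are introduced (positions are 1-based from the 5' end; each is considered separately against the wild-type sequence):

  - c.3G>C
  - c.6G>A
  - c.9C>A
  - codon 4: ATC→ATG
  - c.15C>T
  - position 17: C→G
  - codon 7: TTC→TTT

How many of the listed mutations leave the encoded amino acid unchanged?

4

Codon 1: ATG (Met) → ATC (Ile) — missense.
Codon 2: ACG (Thr) → ACA (Thr) — synonymous.
Codon 3: CTC (Leu) → CTA (Leu) — synonymous.
Codon 4: ATC (Ile) → ATG (Met) — missense.
Codon 5: ACC (Thr) → ACT (Thr) — synonymous.
Codon 6: ACA (Thr) → AGA (Arg) — missense.
Codon 7: TTC (Phe) → TTT (Phe) — synonymous.
Synonymous: 4 of 7.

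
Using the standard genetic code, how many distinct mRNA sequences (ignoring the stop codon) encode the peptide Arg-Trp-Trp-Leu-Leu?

Arg: 6 codons.
Trp: 1 codon.
Trp: 1 codon.
Leu: 6 codons.
Leu: 6 codons.
6 × 1 × 1 × 6 × 6 = 216.

216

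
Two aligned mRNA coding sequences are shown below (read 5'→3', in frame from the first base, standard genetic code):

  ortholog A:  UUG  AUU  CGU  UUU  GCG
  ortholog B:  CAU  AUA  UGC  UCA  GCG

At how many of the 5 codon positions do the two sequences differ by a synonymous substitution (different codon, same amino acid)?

1

Codon 1: UUG Leu / CAU His — nonsynonymous.
Codon 2: AUU Ile / AUA Ile — synonymous.
Codon 3: CGU Arg / UGC Cys — nonsynonymous.
Codon 4: UUU Phe / UCA Ser — nonsynonymous.
Codon 5: GCG Ala / GCG Ala — identical.
Synonymous differences: 1.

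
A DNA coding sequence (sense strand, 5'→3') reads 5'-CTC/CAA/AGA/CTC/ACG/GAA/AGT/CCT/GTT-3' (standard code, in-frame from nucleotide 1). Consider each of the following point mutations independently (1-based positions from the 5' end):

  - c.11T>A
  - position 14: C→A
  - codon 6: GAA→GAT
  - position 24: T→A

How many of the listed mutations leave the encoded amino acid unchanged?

Codon 4: CTC (Leu) → CAC (His) — missense.
Codon 5: ACG (Thr) → AAG (Lys) — missense.
Codon 6: GAA (Glu) → GAT (Asp) — missense.
Codon 8: CCT (Pro) → CCA (Pro) — synonymous.
Synonymous: 1 of 4.

1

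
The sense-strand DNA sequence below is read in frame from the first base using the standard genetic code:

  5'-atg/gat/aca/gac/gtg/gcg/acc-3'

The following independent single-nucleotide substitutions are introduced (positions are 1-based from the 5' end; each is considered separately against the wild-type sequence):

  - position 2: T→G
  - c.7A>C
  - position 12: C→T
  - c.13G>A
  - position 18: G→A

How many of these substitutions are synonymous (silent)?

2

Codon 1: ATG (Met) → AGG (Arg) — missense.
Codon 3: ACA (Thr) → CCA (Pro) — missense.
Codon 4: GAC (Asp) → GAT (Asp) — synonymous.
Codon 5: GTG (Val) → ATG (Met) — missense.
Codon 6: GCG (Ala) → GCA (Ala) — synonymous.
Synonymous: 2 of 5.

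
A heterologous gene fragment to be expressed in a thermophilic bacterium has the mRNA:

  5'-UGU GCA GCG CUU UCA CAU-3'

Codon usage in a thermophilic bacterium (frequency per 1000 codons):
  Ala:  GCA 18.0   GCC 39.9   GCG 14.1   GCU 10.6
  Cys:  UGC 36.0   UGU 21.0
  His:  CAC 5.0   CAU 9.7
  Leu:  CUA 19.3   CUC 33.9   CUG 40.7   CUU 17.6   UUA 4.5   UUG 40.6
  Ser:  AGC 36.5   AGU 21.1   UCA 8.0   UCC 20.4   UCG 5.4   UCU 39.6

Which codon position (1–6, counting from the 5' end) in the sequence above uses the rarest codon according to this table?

5

Codon 1 UGU (Cys): 21.0 per 1000.
Codon 2 GCA (Ala): 18.0 per 1000.
Codon 3 GCG (Ala): 14.1 per 1000.
Codon 4 CUU (Leu): 17.6 per 1000.
Codon 5 UCA (Ser): 8.0 per 1000.
Codon 6 CAU (His): 9.7 per 1000.
Lowest frequency is 8.0 at codon 5.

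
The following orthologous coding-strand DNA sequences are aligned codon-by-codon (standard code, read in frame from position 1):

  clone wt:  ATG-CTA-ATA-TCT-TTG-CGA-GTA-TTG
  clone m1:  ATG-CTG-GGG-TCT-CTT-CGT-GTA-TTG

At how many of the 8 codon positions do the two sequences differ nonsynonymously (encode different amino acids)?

Codon 1: ATG Met / ATG Met — identical.
Codon 2: CTA Leu / CTG Leu — synonymous.
Codon 3: ATA Ile / GGG Gly — nonsynonymous.
Codon 4: TCT Ser / TCT Ser — identical.
Codon 5: TTG Leu / CTT Leu — synonymous.
Codon 6: CGA Arg / CGT Arg — synonymous.
Codon 7: GTA Val / GTA Val — identical.
Codon 8: TTG Leu / TTG Leu — identical.
Nonsynonymous differences: 1.

1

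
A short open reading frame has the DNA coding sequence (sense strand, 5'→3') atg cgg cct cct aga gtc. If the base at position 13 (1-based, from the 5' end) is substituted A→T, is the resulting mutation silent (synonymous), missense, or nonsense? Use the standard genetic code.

nonsense

Position 13 falls in codon 5: AGA → Arg.
After the substitution the codon is TGA → Stop.
The new codon is a stop codon, so this is a nonsense mutation.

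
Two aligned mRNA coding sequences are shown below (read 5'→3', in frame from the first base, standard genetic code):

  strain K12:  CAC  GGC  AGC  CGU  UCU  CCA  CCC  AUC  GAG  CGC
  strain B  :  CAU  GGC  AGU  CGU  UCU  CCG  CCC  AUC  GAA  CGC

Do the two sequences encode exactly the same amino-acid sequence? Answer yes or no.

Codon 1: CAC His / CAU His — synonymous.
Codon 2: GGC Gly / GGC Gly — identical.
Codon 3: AGC Ser / AGU Ser — synonymous.
Codon 4: CGU Arg / CGU Arg — identical.
Codon 5: UCU Ser / UCU Ser — identical.
Codon 6: CCA Pro / CCG Pro — synonymous.
Codon 7: CCC Pro / CCC Pro — identical.
Codon 8: AUC Ile / AUC Ile — identical.
Codon 9: GAG Glu / GAA Glu — synonymous.
Codon 10: CGC Arg / CGC Arg — identical.
Nonsynonymous differences: 0 → same protein.

yes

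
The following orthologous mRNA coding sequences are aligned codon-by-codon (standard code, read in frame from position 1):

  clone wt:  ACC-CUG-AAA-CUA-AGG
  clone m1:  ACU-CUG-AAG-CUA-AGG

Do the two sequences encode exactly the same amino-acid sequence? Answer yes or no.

Codon 1: ACC Thr / ACU Thr — synonymous.
Codon 2: CUG Leu / CUG Leu — identical.
Codon 3: AAA Lys / AAG Lys — synonymous.
Codon 4: CUA Leu / CUA Leu — identical.
Codon 5: AGG Arg / AGG Arg — identical.
Nonsynonymous differences: 0 → same protein.

yes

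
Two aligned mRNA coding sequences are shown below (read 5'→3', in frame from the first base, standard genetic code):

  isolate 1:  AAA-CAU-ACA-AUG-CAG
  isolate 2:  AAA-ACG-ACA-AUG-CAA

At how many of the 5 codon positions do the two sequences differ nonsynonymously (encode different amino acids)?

Codon 1: AAA Lys / AAA Lys — identical.
Codon 2: CAU His / ACG Thr — nonsynonymous.
Codon 3: ACA Thr / ACA Thr — identical.
Codon 4: AUG Met / AUG Met — identical.
Codon 5: CAG Gln / CAA Gln — synonymous.
Nonsynonymous differences: 1.

1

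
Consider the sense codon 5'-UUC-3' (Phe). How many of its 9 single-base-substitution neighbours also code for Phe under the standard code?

Position 1: none → 0 synonymous.
Position 2: none → 0 synonymous.
Position 3: UUU → 1 synonymous.
Total: 0 + 0 + 1 = 1.

1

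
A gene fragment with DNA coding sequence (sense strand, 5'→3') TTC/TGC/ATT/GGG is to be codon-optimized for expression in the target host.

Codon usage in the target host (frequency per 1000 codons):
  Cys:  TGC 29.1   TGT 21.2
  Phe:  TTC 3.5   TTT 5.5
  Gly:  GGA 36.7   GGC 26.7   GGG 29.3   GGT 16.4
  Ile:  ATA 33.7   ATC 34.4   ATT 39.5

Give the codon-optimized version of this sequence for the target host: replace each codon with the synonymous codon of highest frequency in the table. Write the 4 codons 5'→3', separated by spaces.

Codon 1 (Phe): best is TTT at 5.5.
Codon 2 (Cys): best is TGC at 29.1.
Codon 3 (Ile): best is ATT at 39.5.
Codon 4 (Gly): best is GGA at 36.7.

TTT TGC ATT GGA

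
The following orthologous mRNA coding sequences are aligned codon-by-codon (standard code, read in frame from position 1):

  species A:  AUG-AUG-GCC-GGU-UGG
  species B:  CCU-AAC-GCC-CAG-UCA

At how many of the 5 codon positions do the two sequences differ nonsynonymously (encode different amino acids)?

Codon 1: AUG Met / CCU Pro — nonsynonymous.
Codon 2: AUG Met / AAC Asn — nonsynonymous.
Codon 3: GCC Ala / GCC Ala — identical.
Codon 4: GGU Gly / CAG Gln — nonsynonymous.
Codon 5: UGG Trp / UCA Ser — nonsynonymous.
Nonsynonymous differences: 4.

4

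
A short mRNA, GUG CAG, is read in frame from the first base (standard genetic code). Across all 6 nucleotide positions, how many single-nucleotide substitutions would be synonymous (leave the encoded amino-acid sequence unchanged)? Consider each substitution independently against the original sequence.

4

Codon 1 (GUG, Val): 3 synonymous substitutions.
Codon 2 (CAG, Gln): 1 synonymous substitution.
Total: 3 + 1 = 4.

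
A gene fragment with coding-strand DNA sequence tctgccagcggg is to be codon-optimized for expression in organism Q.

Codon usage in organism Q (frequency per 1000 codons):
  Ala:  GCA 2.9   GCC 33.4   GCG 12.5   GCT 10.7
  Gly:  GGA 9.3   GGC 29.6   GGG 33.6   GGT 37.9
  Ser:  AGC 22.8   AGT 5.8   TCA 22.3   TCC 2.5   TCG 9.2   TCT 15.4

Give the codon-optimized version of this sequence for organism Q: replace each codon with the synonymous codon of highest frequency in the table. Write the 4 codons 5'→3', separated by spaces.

AGC GCC AGC GGT

Codon 1 (Ser): best is AGC at 22.8.
Codon 2 (Ala): best is GCC at 33.4.
Codon 3 (Ser): best is AGC at 22.8.
Codon 4 (Gly): best is GGT at 37.9.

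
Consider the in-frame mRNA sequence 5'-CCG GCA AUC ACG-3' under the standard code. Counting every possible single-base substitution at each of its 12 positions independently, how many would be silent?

11

Codon 1 (CCG, Pro): 3 synonymous substitutions.
Codon 2 (GCA, Ala): 3 synonymous substitutions.
Codon 3 (AUC, Ile): 2 synonymous substitutions.
Codon 4 (ACG, Thr): 3 synonymous substitutions.
Total: 3 + 3 + 2 + 3 = 11.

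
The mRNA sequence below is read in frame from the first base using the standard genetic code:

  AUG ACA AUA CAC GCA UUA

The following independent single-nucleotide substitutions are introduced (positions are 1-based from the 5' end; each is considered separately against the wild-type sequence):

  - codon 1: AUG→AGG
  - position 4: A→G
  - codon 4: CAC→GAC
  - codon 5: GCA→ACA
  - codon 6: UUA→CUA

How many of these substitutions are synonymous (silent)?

Codon 1: AUG (Met) → AGG (Arg) — missense.
Codon 2: ACA (Thr) → GCA (Ala) — missense.
Codon 4: CAC (His) → GAC (Asp) — missense.
Codon 5: GCA (Ala) → ACA (Thr) — missense.
Codon 6: UUA (Leu) → CUA (Leu) — synonymous.
Synonymous: 1 of 5.

1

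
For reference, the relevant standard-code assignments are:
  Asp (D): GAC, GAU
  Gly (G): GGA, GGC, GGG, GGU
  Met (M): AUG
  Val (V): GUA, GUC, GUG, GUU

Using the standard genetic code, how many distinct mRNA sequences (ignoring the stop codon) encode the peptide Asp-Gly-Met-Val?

Asp: 2 codons.
Gly: 4 codons.
Met: 1 codon.
Val: 4 codons.
2 × 4 × 1 × 4 = 32.

32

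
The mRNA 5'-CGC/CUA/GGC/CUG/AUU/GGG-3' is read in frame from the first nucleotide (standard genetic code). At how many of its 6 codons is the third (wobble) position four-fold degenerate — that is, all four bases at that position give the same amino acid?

5

Codon 1 CGC (Arg): third position 4-fold.
Codon 2 CUA (Leu): third position 4-fold.
Codon 3 GGC (Gly): third position 4-fold.
Codon 4 CUG (Leu): third position 4-fold.
Codon 5 AUU (Ile): third position 3-fold.
Codon 6 GGG (Gly): third position 4-fold.
Four-fold degenerate third positions: 5.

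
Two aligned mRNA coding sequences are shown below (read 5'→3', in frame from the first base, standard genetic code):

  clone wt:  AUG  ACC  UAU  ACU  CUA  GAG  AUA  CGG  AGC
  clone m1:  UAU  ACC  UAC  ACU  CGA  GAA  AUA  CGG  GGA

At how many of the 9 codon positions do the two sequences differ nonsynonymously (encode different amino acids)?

Codon 1: AUG Met / UAU Tyr — nonsynonymous.
Codon 2: ACC Thr / ACC Thr — identical.
Codon 3: UAU Tyr / UAC Tyr — synonymous.
Codon 4: ACU Thr / ACU Thr — identical.
Codon 5: CUA Leu / CGA Arg — nonsynonymous.
Codon 6: GAG Glu / GAA Glu — synonymous.
Codon 7: AUA Ile / AUA Ile — identical.
Codon 8: CGG Arg / CGG Arg — identical.
Codon 9: AGC Ser / GGA Gly — nonsynonymous.
Nonsynonymous differences: 3.

3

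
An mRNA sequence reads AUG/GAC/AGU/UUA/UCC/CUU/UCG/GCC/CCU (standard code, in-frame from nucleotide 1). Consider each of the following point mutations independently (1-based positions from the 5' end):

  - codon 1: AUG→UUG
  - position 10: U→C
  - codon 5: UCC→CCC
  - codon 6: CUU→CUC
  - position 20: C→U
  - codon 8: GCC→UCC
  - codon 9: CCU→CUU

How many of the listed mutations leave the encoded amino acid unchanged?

2

Codon 1: AUG (Met) → UUG (Leu) — missense.
Codon 4: UUA (Leu) → CUA (Leu) — synonymous.
Codon 5: UCC (Ser) → CCC (Pro) — missense.
Codon 6: CUU (Leu) → CUC (Leu) — synonymous.
Codon 7: UCG (Ser) → UUG (Leu) — missense.
Codon 8: GCC (Ala) → UCC (Ser) — missense.
Codon 9: CCU (Pro) → CUU (Leu) — missense.
Synonymous: 2 of 7.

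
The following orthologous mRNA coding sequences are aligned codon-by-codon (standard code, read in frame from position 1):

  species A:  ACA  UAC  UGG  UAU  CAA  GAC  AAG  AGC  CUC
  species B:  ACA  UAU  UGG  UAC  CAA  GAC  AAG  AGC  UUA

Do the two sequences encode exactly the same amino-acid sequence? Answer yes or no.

yes

Codon 1: ACA Thr / ACA Thr — identical.
Codon 2: UAC Tyr / UAU Tyr — synonymous.
Codon 3: UGG Trp / UGG Trp — identical.
Codon 4: UAU Tyr / UAC Tyr — synonymous.
Codon 5: CAA Gln / CAA Gln — identical.
Codon 6: GAC Asp / GAC Asp — identical.
Codon 7: AAG Lys / AAG Lys — identical.
Codon 8: AGC Ser / AGC Ser — identical.
Codon 9: CUC Leu / UUA Leu — synonymous.
Nonsynonymous differences: 0 → same protein.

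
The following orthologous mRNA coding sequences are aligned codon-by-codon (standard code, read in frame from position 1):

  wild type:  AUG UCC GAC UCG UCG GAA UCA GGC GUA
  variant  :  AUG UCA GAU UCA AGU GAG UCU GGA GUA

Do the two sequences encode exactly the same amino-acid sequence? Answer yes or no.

Codon 1: AUG Met / AUG Met — identical.
Codon 2: UCC Ser / UCA Ser — synonymous.
Codon 3: GAC Asp / GAU Asp — synonymous.
Codon 4: UCG Ser / UCA Ser — synonymous.
Codon 5: UCG Ser / AGU Ser — synonymous.
Codon 6: GAA Glu / GAG Glu — synonymous.
Codon 7: UCA Ser / UCU Ser — synonymous.
Codon 8: GGC Gly / GGA Gly — synonymous.
Codon 9: GUA Val / GUA Val — identical.
Nonsynonymous differences: 0 → same protein.

yes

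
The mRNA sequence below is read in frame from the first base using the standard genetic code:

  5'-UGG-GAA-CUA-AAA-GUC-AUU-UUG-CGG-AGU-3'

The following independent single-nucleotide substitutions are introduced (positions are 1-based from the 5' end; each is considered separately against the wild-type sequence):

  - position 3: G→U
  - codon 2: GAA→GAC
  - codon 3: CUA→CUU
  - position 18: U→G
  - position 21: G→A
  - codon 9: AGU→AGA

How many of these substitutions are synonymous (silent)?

Codon 1: UGG (Trp) → UGU (Cys) — missense.
Codon 2: GAA (Glu) → GAC (Asp) — missense.
Codon 3: CUA (Leu) → CUU (Leu) — synonymous.
Codon 6: AUU (Ile) → AUG (Met) — missense.
Codon 7: UUG (Leu) → UUA (Leu) — synonymous.
Codon 9: AGU (Ser) → AGA (Arg) — missense.
Synonymous: 2 of 6.

2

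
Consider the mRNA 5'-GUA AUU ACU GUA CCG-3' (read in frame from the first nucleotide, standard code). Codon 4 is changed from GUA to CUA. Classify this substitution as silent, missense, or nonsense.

missense

Position 10 falls in codon 4: GUA → Val.
After the substitution the codon is CUA → Leu.
Val ≠ Leu, so this is a missense mutation.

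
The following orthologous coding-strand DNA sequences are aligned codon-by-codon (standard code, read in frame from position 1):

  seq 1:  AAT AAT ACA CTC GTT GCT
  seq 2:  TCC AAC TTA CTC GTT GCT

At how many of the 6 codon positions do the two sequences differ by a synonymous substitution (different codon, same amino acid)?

1

Codon 1: AAT Asn / TCC Ser — nonsynonymous.
Codon 2: AAT Asn / AAC Asn — synonymous.
Codon 3: ACA Thr / TTA Leu — nonsynonymous.
Codon 4: CTC Leu / CTC Leu — identical.
Codon 5: GTT Val / GTT Val — identical.
Codon 6: GCT Ala / GCT Ala — identical.
Synonymous differences: 1.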